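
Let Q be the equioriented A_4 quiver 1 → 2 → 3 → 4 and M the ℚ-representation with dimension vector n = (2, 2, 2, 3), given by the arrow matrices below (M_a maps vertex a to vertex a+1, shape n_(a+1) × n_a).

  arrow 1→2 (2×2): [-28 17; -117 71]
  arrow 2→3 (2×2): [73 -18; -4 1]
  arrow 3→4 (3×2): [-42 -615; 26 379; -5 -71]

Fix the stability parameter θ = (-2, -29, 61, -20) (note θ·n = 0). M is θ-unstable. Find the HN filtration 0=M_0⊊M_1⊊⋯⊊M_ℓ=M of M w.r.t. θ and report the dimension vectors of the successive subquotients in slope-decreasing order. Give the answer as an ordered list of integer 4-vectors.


Interval decomposition of M: I[1,4]^2, I[4,4].
HN type (ℓ=3): μ^(1)=41/2; μ^(2)=-31/2; μ^(3)=-20

((0, 0, 2, 2); (2, 2, 0, 0); (0, 0, 0, 1))


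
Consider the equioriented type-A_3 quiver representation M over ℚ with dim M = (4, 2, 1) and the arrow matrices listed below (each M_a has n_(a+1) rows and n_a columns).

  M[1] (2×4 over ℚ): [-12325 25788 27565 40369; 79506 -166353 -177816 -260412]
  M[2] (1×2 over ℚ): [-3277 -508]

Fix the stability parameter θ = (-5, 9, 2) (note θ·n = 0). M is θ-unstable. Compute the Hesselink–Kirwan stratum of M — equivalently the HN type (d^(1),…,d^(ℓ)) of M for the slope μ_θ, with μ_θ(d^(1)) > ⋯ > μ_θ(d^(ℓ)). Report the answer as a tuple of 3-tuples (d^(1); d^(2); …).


Barcode: M ≅ I[1,1]^2, I[1,2], I[1,3]. HN layers by μ_θ (3 steps, strictly decreasing):
  μ^(1)=9; μ^(2)=11/2; μ^(3)=-5

((0, 1, 0); (0, 1, 1); (4, 0, 0))


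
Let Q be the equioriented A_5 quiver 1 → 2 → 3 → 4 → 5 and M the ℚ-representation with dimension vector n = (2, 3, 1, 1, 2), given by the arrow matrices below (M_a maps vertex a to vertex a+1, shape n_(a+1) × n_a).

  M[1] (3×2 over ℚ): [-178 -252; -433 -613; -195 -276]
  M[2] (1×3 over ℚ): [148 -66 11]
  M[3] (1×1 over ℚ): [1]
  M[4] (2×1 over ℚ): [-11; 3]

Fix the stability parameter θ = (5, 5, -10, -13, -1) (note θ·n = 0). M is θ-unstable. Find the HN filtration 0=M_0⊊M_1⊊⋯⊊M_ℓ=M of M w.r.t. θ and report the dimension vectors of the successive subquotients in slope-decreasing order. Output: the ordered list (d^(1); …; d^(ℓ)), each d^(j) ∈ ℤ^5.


Via rank(M_{q-1}∘⋯∘M_p): M ≅ I[1,2], I[1,5], I[2,2], I[5,5].
μ_θ-semistable layers: μ^(1)=5; μ^(2)=-1; μ^(3)=-13/4

((1, 2, 0, 0, 0); (0, 0, 0, 0, 2); (1, 1, 1, 1, 0))


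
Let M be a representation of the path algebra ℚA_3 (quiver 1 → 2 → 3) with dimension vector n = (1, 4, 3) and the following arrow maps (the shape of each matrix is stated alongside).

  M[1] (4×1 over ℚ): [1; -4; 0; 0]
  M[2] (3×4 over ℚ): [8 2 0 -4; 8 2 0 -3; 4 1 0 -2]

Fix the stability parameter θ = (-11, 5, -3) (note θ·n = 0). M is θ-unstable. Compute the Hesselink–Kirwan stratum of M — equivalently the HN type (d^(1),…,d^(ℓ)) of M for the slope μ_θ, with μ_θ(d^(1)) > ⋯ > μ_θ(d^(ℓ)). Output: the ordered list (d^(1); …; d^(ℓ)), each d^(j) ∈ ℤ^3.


Interval decomposition of M: I[1,2], I[2,2], I[2,3]^2, I[3,3].
HN type (ℓ=4): μ^(1)=5; μ^(2)=1; μ^(3)=-3; μ^(4)=-11

((0, 2, 0); (0, 2, 2); (0, 0, 1); (1, 0, 0))


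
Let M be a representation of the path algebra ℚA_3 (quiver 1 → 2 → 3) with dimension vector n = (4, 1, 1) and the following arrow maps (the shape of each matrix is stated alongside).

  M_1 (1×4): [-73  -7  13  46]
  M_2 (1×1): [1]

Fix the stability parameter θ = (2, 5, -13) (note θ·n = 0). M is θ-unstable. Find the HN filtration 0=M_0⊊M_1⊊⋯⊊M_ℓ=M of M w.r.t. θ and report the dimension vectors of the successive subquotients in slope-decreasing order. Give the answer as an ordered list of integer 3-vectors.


Via rank(M_{q-1}∘⋯∘M_p): M ≅ I[1,1]^3, I[1,3].
μ_θ-semistable layers: μ^(1)=2; μ^(2)=-2

((3, 0, 0); (1, 1, 1))


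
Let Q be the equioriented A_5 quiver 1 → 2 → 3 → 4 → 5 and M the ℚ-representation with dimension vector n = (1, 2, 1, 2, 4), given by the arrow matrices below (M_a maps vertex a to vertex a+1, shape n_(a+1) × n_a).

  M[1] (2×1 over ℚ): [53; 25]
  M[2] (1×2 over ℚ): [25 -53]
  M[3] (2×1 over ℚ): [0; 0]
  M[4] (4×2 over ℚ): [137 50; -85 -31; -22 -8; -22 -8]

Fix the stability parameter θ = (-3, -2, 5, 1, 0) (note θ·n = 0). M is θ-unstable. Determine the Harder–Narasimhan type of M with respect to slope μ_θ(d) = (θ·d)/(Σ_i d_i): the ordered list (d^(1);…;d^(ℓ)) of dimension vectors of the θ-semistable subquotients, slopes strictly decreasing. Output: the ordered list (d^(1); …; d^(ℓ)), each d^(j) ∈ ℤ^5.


Via rank(M_{q-1}∘⋯∘M_p): M ≅ I[1,2], I[2,3], I[4,5]^2, I[5,5]^2.
μ_θ-semistable layers: μ^(1)=5; μ^(2)=1/2; μ^(3)=0; μ^(4)=-2; μ^(5)=-3

((0, 0, 1, 0, 0); (0, 0, 0, 2, 2); (0, 0, 0, 0, 2); (0, 2, 0, 0, 0); (1, 0, 0, 0, 0))


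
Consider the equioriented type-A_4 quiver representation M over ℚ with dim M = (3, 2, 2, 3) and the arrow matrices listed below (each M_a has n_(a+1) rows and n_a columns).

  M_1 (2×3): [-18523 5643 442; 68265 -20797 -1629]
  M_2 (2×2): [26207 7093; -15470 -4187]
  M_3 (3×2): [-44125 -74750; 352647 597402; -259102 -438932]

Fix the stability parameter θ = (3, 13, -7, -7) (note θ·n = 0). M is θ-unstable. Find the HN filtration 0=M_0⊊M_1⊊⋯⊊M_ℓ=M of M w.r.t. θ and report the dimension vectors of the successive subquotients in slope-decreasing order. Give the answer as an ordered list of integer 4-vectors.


Barcode: M ≅ I[1,1], I[1,3], I[1,4], I[4,4]^2. HN layers by μ_θ (3 steps, strictly decreasing):
  μ^(1)=3; μ^(2)=1/2; μ^(3)=-7

((2, 1, 1, 0); (1, 1, 1, 1); (0, 0, 0, 2))


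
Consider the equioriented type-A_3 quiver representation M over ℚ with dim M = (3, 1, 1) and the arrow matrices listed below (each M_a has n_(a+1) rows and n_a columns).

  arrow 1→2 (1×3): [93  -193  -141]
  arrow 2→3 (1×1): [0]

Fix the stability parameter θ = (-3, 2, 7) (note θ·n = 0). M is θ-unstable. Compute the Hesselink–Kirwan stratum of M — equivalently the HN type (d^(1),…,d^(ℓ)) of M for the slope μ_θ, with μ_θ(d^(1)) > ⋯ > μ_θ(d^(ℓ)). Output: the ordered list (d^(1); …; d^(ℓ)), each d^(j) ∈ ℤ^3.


Interval decomposition of M: I[1,1]^2, I[1,2], I[3,3].
HN type (ℓ=3): μ^(1)=7; μ^(2)=2; μ^(3)=-3

((0, 0, 1); (0, 1, 0); (3, 0, 0))


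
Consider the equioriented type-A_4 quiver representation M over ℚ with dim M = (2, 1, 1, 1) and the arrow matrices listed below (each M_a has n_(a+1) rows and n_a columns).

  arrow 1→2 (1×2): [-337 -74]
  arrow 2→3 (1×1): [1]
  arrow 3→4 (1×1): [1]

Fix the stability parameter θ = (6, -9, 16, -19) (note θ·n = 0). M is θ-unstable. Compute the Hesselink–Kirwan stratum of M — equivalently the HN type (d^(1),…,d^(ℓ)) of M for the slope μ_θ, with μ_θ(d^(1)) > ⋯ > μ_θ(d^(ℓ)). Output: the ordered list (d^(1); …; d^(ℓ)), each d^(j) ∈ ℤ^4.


Interval decomposition of M: I[1,1], I[1,4].
HN type (ℓ=2): μ^(1)=6; μ^(2)=-3/2

((1, 0, 0, 0); (1, 1, 1, 1))


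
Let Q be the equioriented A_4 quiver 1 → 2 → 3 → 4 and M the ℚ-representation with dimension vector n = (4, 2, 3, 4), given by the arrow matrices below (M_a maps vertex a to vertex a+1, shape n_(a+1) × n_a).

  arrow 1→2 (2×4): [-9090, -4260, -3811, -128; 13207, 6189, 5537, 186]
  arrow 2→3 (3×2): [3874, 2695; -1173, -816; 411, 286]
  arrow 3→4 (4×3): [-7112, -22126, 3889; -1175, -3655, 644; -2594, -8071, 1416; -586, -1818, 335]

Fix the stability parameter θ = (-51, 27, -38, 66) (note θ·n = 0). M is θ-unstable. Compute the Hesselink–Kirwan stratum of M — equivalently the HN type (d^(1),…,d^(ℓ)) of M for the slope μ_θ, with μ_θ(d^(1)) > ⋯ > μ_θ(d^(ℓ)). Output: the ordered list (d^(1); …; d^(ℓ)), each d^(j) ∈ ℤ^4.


Barcode: M ≅ I[1,1]^2, I[1,4]^2, I[3,4], I[4,4]. HN layers by μ_θ (4 steps, strictly decreasing):
  μ^(1)=66; μ^(2)=-11/2; μ^(3)=-38; μ^(4)=-51

((0, 0, 0, 4); (0, 2, 2, 0); (0, 0, 1, 0); (4, 0, 0, 0))


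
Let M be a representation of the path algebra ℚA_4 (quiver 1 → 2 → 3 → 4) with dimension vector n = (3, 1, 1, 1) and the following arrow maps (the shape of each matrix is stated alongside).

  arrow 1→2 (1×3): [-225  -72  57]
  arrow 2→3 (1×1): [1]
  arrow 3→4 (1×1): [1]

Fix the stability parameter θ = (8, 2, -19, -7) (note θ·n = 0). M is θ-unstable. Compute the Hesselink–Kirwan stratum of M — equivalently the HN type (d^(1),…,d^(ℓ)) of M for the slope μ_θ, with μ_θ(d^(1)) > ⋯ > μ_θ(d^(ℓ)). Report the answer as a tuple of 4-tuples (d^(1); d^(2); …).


Interval decomposition of M: I[1,1]^2, I[1,4].
HN type (ℓ=2): μ^(1)=8; μ^(2)=-4

((2, 0, 0, 0); (1, 1, 1, 1))


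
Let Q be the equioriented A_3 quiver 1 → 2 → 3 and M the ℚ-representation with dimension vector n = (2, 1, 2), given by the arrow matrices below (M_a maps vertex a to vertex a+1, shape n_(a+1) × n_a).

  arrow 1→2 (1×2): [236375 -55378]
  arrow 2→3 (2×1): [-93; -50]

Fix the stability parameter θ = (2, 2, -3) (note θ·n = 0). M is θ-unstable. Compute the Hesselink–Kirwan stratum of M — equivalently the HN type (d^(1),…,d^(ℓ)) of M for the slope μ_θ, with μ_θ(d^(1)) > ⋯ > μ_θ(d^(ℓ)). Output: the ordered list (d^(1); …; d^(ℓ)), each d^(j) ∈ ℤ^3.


Interval decomposition of M: I[1,1], I[1,3], I[3,3].
HN type (ℓ=3): μ^(1)=2; μ^(2)=1/3; μ^(3)=-3

((1, 0, 0); (1, 1, 1); (0, 0, 1))


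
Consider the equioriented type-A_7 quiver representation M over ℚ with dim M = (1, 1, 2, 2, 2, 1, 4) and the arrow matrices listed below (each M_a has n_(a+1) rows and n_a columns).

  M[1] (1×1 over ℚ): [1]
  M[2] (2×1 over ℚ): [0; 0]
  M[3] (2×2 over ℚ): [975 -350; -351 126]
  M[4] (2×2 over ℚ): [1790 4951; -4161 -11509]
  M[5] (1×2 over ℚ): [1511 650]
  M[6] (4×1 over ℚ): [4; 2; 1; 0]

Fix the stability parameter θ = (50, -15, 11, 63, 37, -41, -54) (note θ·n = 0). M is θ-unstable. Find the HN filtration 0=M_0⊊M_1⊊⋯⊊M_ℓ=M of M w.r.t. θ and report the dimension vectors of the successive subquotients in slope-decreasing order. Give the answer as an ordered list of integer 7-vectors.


Barcode: M ≅ I[1,2], I[3,3], I[3,7], I[4,5], I[7,7]^3. HN layers by μ_θ (5 steps, strictly decreasing):
  μ^(1)=50; μ^(2)=35/2; μ^(3)=11; μ^(4)=16/5; μ^(5)=-54

((0, 0, 0, 1, 1, 0, 0); (1, 1, 0, 0, 0, 0, 0); (0, 0, 1, 0, 0, 0, 0); (0, 0, 1, 1, 1, 1, 1); (0, 0, 0, 0, 0, 0, 3))


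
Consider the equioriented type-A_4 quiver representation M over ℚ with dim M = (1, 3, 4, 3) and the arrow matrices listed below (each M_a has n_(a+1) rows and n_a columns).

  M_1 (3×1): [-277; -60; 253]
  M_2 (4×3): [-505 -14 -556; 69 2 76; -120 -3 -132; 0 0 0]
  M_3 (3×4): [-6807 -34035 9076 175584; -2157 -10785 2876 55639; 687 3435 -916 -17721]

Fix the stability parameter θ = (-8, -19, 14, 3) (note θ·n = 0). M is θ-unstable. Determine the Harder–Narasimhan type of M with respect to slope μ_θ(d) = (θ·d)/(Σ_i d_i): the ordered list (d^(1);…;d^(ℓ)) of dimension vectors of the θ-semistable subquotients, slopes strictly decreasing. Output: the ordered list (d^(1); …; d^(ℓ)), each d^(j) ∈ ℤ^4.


Interval decomposition of M: I[1,3], I[2,2], I[2,3], I[3,4]^2, I[4,4].
HN type (ℓ=5): μ^(1)=14; μ^(2)=17/2; μ^(3)=3; μ^(4)=-27/2; μ^(5)=-19

((0, 0, 2, 0); (0, 0, 2, 2); (0, 0, 0, 1); (1, 1, 0, 0); (0, 2, 0, 0))


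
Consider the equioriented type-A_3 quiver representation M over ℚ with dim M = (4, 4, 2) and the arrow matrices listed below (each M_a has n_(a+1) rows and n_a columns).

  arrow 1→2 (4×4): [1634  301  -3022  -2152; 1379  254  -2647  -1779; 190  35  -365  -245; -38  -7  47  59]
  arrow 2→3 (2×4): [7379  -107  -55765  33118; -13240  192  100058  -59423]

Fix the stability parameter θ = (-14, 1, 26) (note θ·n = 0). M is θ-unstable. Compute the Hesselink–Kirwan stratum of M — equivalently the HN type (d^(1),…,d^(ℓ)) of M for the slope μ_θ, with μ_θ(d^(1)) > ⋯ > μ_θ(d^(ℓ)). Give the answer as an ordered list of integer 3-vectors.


Barcode: M ≅ I[1,1], I[1,2], I[1,3]^2, I[2,2]. HN layers by μ_θ (3 steps, strictly decreasing):
  μ^(1)=26; μ^(2)=1; μ^(3)=-14

((0, 0, 2); (0, 4, 0); (4, 0, 0))


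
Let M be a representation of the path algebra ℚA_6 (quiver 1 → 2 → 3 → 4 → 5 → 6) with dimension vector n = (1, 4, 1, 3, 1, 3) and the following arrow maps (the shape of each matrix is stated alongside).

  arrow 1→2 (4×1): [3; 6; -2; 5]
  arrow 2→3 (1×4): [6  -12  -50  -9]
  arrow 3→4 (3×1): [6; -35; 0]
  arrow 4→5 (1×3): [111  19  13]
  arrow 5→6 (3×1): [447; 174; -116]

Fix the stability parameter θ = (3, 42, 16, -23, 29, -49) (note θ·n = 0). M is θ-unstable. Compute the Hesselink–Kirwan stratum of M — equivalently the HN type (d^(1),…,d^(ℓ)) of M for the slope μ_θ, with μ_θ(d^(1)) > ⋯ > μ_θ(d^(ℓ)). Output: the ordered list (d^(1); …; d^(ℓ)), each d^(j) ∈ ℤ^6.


Via rank(M_{q-1}∘⋯∘M_p): M ≅ I[1,6], I[2,2]^3, I[4,4]^2, I[6,6]^2.
μ_θ-semistable layers: μ^(1)=42; μ^(2)=3; μ^(3)=-23; μ^(4)=-49

((0, 3, 0, 0, 0, 0); (1, 1, 1, 1, 1, 1); (0, 0, 0, 2, 0, 0); (0, 0, 0, 0, 0, 2))


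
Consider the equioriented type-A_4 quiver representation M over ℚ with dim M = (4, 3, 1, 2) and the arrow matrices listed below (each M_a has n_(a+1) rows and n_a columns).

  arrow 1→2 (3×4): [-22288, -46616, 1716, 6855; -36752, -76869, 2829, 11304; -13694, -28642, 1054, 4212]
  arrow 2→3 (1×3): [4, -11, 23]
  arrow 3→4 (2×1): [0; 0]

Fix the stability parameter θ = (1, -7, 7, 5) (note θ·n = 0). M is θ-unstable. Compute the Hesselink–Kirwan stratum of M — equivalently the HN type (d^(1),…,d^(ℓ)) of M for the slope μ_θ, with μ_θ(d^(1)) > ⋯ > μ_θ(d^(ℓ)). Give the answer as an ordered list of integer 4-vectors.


Via rank(M_{q-1}∘⋯∘M_p): M ≅ I[1,1], I[1,2]^2, I[1,3], I[4,4]^2.
μ_θ-semistable layers: μ^(1)=7; μ^(2)=5; μ^(3)=1; μ^(4)=-3

((0, 0, 1, 0); (0, 0, 0, 2); (1, 0, 0, 0); (3, 3, 0, 0))


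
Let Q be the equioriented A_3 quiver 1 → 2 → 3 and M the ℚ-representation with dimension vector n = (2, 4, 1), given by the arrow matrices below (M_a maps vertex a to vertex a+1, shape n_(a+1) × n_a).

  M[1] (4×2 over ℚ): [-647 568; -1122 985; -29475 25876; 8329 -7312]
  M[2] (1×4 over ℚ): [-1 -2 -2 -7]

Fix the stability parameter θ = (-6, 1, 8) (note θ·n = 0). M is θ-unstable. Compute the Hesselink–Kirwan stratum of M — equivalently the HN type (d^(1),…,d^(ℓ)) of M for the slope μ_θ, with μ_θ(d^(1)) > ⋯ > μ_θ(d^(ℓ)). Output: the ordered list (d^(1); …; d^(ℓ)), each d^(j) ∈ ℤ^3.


Via rank(M_{q-1}∘⋯∘M_p): M ≅ I[1,2], I[1,3], I[2,2]^2.
μ_θ-semistable layers: μ^(1)=8; μ^(2)=1; μ^(3)=-6

((0, 0, 1); (0, 4, 0); (2, 0, 0))


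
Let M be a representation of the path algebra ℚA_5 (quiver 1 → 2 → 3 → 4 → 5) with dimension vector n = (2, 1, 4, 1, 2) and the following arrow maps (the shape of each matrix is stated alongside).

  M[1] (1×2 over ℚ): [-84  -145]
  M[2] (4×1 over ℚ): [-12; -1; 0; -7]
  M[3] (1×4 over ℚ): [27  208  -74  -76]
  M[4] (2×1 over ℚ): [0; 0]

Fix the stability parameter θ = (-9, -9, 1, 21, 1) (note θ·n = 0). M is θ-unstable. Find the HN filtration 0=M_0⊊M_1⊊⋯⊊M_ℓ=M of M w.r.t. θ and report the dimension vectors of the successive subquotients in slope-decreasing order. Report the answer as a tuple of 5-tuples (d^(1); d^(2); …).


Interval decomposition of M: I[1,1], I[1,3], I[3,3]^2, I[3,4], I[5,5]^2.
HN type (ℓ=3): μ^(1)=21; μ^(2)=1; μ^(3)=-9

((0, 0, 0, 1, 0); (0, 0, 4, 0, 2); (2, 1, 0, 0, 0))


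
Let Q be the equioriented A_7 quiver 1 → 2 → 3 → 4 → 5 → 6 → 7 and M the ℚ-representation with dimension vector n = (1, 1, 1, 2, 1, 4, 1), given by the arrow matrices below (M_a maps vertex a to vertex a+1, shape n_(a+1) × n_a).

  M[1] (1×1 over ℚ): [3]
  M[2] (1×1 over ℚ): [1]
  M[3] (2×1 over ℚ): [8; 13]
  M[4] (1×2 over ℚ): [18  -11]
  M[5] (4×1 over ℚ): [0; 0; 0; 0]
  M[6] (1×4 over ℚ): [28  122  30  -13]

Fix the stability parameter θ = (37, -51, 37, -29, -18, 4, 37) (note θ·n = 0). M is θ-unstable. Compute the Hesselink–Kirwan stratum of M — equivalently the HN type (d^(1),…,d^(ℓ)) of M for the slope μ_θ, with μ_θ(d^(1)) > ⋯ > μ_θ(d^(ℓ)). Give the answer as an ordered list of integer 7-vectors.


Via rank(M_{q-1}∘⋯∘M_p): M ≅ I[1,5], I[4,4], I[6,6]^3, I[6,7].
μ_θ-semistable layers: μ^(1)=37; μ^(2)=4; μ^(3)=-10/3; μ^(4)=-7; μ^(5)=-29

((0, 0, 0, 0, 0, 0, 1); (0, 0, 0, 0, 0, 4, 0); (0, 0, 1, 1, 1, 0, 0); (1, 1, 0, 0, 0, 0, 0); (0, 0, 0, 1, 0, 0, 0))


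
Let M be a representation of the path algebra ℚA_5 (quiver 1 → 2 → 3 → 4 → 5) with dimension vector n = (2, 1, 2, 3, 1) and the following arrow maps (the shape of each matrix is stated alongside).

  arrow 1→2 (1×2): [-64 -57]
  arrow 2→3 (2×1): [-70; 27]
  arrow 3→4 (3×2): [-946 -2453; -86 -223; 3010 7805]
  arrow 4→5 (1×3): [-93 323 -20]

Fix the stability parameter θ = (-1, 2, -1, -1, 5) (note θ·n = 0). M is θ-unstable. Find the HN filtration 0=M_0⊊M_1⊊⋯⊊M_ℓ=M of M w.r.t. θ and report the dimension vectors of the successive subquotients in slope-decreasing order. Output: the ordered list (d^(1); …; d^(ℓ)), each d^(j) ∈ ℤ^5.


Barcode: M ≅ I[1,1], I[1,4], I[3,3], I[4,4], I[4,5]. HN layers by μ_θ (3 steps, strictly decreasing):
  μ^(1)=5; μ^(2)=0; μ^(3)=-1

((0, 0, 0, 0, 1); (0, 1, 1, 1, 0); (2, 0, 1, 2, 0))


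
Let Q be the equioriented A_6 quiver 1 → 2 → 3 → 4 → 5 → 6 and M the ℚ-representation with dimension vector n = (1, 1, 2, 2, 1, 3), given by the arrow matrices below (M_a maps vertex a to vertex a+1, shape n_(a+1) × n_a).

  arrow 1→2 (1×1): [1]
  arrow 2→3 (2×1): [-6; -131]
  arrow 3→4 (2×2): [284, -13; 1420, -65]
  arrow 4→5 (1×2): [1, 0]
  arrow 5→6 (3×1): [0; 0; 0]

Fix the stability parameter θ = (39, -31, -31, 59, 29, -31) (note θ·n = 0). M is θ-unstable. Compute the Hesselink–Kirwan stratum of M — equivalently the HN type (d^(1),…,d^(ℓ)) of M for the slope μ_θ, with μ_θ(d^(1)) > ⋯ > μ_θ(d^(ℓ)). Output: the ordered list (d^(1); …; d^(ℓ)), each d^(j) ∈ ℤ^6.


Barcode: M ≅ I[1,5], I[3,3], I[4,4], I[6,6]^3. HN layers by μ_θ (4 steps, strictly decreasing):
  μ^(1)=59; μ^(2)=44; μ^(3)=-23/3; μ^(4)=-31

((0, 0, 0, 1, 0, 0); (0, 0, 0, 1, 1, 0); (1, 1, 1, 0, 0, 0); (0, 0, 1, 0, 0, 3))


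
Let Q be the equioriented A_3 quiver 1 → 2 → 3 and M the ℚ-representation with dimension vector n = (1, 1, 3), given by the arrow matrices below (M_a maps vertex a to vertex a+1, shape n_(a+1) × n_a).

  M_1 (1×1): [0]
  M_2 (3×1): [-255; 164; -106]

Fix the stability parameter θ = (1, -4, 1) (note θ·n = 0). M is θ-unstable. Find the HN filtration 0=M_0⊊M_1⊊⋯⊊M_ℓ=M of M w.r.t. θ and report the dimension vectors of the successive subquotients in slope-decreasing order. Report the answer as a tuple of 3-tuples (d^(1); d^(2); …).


Interval decomposition of M: I[1,1], I[2,3], I[3,3]^2.
HN type (ℓ=2): μ^(1)=1; μ^(2)=-4

((1, 0, 3); (0, 1, 0))


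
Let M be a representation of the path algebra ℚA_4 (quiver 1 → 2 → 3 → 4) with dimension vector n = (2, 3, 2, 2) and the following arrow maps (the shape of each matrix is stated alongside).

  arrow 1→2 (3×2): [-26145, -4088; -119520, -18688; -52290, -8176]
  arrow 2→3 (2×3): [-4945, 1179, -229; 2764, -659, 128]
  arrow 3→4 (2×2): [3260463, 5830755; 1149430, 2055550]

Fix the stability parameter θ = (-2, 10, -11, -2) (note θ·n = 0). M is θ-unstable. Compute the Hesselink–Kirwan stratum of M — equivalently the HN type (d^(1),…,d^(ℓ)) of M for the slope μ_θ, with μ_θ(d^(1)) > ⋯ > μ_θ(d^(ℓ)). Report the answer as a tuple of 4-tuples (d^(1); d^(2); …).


Barcode: M ≅ I[1,1], I[1,4], I[2,2], I[2,3], I[4,4]. HN layers by μ_θ (4 steps, strictly decreasing):
  μ^(1)=10; μ^(2)=-1/2; μ^(3)=-1; μ^(4)=-2

((0, 1, 0, 0); (0, 1, 1, 0); (0, 1, 1, 1); (2, 0, 0, 1))


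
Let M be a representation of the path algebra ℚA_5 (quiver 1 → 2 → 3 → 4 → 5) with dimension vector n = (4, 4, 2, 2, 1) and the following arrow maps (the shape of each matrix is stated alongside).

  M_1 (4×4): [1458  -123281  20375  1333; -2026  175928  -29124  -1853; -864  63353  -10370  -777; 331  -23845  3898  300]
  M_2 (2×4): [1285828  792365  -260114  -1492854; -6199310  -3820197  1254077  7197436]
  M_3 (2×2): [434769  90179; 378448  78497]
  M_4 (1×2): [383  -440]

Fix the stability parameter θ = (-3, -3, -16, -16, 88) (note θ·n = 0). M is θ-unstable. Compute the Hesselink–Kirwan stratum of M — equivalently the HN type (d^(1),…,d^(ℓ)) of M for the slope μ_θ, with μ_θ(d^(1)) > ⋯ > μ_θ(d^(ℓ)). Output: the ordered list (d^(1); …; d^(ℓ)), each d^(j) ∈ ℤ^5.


Via rank(M_{q-1}∘⋯∘M_p): M ≅ I[1,2]^2, I[1,4], I[1,5].
μ_θ-semistable layers: μ^(1)=88; μ^(2)=-3; μ^(3)=-19/2

((0, 0, 0, 0, 1); (2, 2, 0, 0, 0); (2, 2, 2, 2, 0))


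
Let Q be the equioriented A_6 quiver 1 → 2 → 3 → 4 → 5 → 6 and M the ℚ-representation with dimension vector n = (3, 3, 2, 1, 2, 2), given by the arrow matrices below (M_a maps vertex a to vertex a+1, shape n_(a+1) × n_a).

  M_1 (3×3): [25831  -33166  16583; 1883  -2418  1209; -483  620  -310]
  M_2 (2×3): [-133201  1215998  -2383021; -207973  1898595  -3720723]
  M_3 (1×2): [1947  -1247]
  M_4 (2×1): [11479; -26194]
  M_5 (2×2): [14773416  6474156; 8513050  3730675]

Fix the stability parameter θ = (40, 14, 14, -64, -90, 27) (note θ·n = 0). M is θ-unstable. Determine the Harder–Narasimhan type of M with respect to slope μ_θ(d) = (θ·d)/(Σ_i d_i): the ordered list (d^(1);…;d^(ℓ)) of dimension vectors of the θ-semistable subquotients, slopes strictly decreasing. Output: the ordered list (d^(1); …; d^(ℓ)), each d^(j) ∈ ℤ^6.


Interval decomposition of M: I[1,1], I[1,3], I[1,5], I[2,2], I[5,6], I[6,6].
HN type (ℓ=6): μ^(1)=40; μ^(2)=27; μ^(3)=68/3; μ^(4)=14; μ^(5)=-86/5; μ^(6)=-90

((1, 0, 0, 0, 0, 0); (0, 0, 0, 0, 0, 2); (1, 1, 1, 0, 0, 0); (0, 1, 0, 0, 0, 0); (1, 1, 1, 1, 1, 0); (0, 0, 0, 0, 1, 0))


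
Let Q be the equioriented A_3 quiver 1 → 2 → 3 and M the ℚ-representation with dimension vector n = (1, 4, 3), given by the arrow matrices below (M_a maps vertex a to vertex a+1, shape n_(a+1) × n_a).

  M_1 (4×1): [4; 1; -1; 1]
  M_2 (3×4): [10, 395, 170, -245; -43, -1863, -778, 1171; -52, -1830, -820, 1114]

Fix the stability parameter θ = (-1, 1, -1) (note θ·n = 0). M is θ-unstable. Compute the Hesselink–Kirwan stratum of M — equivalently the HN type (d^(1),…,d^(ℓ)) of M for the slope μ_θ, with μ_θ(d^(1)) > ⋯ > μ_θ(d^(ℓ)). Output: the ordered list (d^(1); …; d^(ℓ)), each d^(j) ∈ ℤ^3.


Via rank(M_{q-1}∘⋯∘M_p): M ≅ I[1,3], I[2,2]^2, I[2,3], I[3,3].
μ_θ-semistable layers: μ^(1)=1; μ^(2)=0; μ^(3)=-1

((0, 2, 0); (0, 2, 2); (1, 0, 1))


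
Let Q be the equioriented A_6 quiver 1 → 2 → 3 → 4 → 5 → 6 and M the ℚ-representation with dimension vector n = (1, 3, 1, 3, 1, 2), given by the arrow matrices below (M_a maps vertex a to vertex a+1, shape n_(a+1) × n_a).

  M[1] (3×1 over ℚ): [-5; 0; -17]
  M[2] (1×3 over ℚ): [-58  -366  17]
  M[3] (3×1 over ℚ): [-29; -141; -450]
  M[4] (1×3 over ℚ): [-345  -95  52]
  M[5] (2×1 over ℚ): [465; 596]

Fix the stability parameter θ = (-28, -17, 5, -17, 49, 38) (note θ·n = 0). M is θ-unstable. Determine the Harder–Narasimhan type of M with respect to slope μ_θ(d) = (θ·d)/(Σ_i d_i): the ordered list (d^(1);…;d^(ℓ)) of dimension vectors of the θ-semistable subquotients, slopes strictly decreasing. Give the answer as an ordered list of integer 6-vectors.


Via rank(M_{q-1}∘⋯∘M_p): M ≅ I[1,4], I[2,2]^2, I[4,4], I[4,6], I[6,6].
μ_θ-semistable layers: μ^(1)=87/2; μ^(2)=38; μ^(3)=-6; μ^(4)=-17; μ^(5)=-28

((0, 0, 0, 0, 1, 1); (0, 0, 0, 0, 0, 1); (0, 0, 1, 1, 0, 0); (0, 3, 0, 2, 0, 0); (1, 0, 0, 0, 0, 0))


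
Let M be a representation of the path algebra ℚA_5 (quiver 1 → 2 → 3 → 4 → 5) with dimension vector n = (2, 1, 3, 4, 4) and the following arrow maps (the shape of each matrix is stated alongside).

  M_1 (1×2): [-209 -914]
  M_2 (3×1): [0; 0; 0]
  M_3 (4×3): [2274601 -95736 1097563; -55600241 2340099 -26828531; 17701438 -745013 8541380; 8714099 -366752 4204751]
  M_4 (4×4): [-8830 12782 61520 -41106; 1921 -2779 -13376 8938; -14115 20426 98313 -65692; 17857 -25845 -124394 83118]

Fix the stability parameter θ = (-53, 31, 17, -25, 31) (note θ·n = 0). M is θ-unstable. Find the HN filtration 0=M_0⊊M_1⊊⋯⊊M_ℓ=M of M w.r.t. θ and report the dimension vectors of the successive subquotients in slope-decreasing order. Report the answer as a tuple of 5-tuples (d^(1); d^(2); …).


Via rank(M_{q-1}∘⋯∘M_p): M ≅ I[1,1], I[1,2], I[3,5]^3, I[4,4], I[5,5].
μ_θ-semistable layers: μ^(1)=31; μ^(2)=-4; μ^(3)=-25; μ^(4)=-53

((0, 1, 0, 0, 4); (0, 0, 3, 3, 0); (0, 0, 0, 1, 0); (2, 0, 0, 0, 0))


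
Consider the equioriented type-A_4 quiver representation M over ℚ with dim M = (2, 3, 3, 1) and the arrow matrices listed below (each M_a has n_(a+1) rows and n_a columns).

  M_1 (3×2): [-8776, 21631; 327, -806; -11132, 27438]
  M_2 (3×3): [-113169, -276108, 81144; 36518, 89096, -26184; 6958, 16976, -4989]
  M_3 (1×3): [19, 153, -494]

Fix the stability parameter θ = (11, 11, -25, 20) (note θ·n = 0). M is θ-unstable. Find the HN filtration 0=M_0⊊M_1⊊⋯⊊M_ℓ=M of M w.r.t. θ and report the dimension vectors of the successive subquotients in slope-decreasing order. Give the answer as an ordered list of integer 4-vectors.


Via rank(M_{q-1}∘⋯∘M_p): M ≅ I[1,3], I[1,4], I[2,2], I[3,3].
μ_θ-semistable layers: μ^(1)=20; μ^(2)=11; μ^(3)=-1; μ^(4)=-25

((0, 0, 0, 1); (0, 1, 0, 0); (2, 2, 2, 0); (0, 0, 1, 0))


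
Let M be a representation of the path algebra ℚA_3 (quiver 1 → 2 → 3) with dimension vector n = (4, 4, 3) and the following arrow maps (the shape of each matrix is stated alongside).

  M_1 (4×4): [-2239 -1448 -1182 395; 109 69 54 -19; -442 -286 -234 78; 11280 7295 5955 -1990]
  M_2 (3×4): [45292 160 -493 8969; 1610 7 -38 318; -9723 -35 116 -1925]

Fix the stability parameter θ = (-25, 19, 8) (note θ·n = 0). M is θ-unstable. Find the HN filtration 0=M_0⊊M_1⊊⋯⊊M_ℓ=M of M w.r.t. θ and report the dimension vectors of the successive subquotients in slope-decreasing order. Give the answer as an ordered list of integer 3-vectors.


Via rank(M_{q-1}∘⋯∘M_p): M ≅ I[1,1], I[1,3]^3, I[2,2].
μ_θ-semistable layers: μ^(1)=19; μ^(2)=27/2; μ^(3)=-25

((0, 1, 0); (0, 3, 3); (4, 0, 0))


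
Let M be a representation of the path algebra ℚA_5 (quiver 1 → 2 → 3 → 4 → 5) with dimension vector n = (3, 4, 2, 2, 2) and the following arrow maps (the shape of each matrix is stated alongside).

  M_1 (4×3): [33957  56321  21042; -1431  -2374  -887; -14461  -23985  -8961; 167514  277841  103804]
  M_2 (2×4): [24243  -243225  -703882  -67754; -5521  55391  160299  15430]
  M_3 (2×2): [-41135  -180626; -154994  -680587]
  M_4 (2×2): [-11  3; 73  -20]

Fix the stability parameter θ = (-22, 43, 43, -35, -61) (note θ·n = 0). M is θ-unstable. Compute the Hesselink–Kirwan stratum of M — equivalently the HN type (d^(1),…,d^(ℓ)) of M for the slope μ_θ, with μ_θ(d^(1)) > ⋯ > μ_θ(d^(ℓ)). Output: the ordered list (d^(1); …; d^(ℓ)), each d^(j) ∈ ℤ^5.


Via rank(M_{q-1}∘⋯∘M_p): M ≅ I[1,2], I[1,5]^2, I[2,2].
μ_θ-semistable layers: μ^(1)=43; μ^(2)=-5/2; μ^(3)=-22

((0, 2, 0, 0, 0); (0, 2, 2, 2, 2); (3, 0, 0, 0, 0))


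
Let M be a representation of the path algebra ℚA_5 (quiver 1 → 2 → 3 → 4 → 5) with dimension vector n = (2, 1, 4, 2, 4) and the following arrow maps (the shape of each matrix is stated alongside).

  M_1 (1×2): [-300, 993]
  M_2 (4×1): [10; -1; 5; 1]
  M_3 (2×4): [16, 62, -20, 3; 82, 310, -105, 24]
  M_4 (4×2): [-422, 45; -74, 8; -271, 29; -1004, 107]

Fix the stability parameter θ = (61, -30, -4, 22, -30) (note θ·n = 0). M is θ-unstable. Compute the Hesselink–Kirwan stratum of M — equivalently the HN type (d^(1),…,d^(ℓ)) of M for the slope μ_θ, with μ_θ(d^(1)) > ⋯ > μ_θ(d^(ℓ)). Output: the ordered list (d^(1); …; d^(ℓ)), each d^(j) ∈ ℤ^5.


Via rank(M_{q-1}∘⋯∘M_p): M ≅ I[1,1], I[1,5], I[3,3]^2, I[3,5], I[5,5]^2.
μ_θ-semistable layers: μ^(1)=61; μ^(2)=19/5; μ^(3)=-4; μ^(4)=-30

((1, 0, 0, 0, 0); (1, 1, 1, 1, 1); (0, 0, 3, 1, 1); (0, 0, 0, 0, 2))


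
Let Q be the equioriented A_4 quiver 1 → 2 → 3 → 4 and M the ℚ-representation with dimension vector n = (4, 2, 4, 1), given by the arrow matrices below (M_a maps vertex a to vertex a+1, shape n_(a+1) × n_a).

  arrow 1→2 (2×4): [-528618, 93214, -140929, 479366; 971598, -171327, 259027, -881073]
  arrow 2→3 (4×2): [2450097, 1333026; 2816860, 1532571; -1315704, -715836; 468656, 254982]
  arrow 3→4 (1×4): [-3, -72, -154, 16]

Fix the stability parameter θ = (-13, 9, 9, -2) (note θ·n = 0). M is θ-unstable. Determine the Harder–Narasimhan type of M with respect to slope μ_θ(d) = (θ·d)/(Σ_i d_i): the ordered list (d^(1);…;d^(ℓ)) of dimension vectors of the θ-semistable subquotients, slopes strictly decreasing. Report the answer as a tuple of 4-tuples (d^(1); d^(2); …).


Interval decomposition of M: I[1,1]^2, I[1,3], I[1,4], I[3,3]^2.
HN type (ℓ=3): μ^(1)=9; μ^(2)=16/3; μ^(3)=-13

((0, 1, 3, 0); (0, 1, 1, 1); (4, 0, 0, 0))


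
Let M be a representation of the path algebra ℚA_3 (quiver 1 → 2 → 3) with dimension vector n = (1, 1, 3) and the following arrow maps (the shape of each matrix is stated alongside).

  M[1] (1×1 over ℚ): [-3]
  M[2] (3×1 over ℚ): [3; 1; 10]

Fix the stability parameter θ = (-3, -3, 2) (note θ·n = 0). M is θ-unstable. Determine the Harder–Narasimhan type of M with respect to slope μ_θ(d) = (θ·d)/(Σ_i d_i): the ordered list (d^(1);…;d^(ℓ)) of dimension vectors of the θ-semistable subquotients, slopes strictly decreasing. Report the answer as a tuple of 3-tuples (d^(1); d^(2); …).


Via rank(M_{q-1}∘⋯∘M_p): M ≅ I[1,3], I[3,3]^2.
μ_θ-semistable layers: μ^(1)=2; μ^(2)=-3

((0, 0, 3); (1, 1, 0))


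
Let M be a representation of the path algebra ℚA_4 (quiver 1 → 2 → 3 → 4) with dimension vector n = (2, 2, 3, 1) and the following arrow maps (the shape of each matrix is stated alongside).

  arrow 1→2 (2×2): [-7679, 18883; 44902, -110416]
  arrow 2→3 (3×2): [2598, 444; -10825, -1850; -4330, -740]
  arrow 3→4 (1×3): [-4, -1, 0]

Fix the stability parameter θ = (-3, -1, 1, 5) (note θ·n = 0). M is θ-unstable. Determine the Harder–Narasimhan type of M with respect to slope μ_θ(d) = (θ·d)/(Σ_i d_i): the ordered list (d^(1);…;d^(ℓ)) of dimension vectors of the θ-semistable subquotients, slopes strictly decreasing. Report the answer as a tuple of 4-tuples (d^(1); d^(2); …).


Barcode: M ≅ I[1,2], I[1,4], I[3,3]^2. HN layers by μ_θ (4 steps, strictly decreasing):
  μ^(1)=5; μ^(2)=1; μ^(3)=-1; μ^(4)=-3

((0, 0, 0, 1); (0, 0, 3, 0); (0, 2, 0, 0); (2, 0, 0, 0))


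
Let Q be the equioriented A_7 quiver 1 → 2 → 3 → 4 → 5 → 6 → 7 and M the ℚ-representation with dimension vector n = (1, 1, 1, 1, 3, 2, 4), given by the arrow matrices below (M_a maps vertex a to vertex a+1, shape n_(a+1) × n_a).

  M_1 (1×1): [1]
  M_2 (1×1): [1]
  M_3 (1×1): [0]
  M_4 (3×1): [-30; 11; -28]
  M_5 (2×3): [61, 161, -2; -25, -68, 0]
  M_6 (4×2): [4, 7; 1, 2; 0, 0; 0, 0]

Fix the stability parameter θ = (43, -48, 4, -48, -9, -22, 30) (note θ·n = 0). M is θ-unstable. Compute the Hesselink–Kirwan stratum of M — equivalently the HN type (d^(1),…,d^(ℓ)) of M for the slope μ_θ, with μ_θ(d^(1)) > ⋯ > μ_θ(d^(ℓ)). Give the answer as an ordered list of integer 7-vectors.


Barcode: M ≅ I[1,3], I[4,7], I[5,5], I[5,7], I[7,7]^2. HN layers by μ_θ (6 steps, strictly decreasing):
  μ^(1)=30; μ^(2)=4; μ^(3)=-5/2; μ^(4)=-9; μ^(5)=-31/2; μ^(6)=-48

((0, 0, 0, 0, 0, 0, 4); (0, 0, 1, 0, 0, 0, 0); (1, 1, 0, 0, 0, 0, 0); (0, 0, 0, 0, 1, 0, 0); (0, 0, 0, 0, 2, 2, 0); (0, 0, 0, 1, 0, 0, 0))


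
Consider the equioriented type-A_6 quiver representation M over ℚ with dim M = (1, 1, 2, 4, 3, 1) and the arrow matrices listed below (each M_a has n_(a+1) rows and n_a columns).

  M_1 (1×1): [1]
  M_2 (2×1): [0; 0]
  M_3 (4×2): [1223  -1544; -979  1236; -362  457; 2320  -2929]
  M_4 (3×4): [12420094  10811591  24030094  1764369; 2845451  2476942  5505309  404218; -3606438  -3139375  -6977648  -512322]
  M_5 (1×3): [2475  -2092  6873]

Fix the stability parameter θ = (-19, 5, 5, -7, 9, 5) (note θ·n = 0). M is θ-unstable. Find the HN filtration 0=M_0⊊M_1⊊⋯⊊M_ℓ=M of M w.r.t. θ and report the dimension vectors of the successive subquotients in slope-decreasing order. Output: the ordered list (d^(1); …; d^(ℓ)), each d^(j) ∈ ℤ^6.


Barcode: M ≅ I[1,2], I[3,5], I[3,6], I[4,4], I[4,5]. HN layers by μ_θ (6 steps, strictly decreasing):
  μ^(1)=9; μ^(2)=7; μ^(3)=5; μ^(4)=-1; μ^(5)=-7; μ^(6)=-19

((0, 0, 0, 0, 2, 0); (0, 0, 0, 0, 1, 1); (0, 1, 0, 0, 0, 0); (0, 0, 2, 2, 0, 0); (0, 0, 0, 2, 0, 0); (1, 0, 0, 0, 0, 0))


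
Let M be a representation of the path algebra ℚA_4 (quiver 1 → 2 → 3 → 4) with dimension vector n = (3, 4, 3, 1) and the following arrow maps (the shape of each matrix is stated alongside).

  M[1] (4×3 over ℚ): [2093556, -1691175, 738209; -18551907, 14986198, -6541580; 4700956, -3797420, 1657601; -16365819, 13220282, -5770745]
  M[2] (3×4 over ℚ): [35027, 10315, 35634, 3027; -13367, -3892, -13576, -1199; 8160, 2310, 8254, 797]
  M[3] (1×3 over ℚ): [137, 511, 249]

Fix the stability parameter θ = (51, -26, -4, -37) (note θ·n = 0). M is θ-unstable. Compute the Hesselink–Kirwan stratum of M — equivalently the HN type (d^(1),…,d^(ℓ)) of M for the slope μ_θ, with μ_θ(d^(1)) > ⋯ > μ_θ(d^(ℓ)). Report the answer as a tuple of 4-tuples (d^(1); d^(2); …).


Via rank(M_{q-1}∘⋯∘M_p): M ≅ I[1,3]^2, I[1,4], I[2,2].
μ_θ-semistable layers: μ^(1)=7; μ^(2)=-4; μ^(3)=-26

((2, 2, 2, 0); (1, 1, 1, 1); (0, 1, 0, 0))


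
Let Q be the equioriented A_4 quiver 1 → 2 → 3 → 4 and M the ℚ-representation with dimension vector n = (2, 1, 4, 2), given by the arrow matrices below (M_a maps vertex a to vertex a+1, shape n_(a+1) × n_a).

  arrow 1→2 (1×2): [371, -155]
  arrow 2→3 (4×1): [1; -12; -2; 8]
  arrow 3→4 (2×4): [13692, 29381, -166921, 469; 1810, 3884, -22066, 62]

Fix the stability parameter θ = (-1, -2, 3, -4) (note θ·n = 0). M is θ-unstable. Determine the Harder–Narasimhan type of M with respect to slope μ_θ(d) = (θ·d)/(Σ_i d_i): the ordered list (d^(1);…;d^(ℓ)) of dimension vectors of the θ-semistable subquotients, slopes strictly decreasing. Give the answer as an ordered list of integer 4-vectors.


Via rank(M_{q-1}∘⋯∘M_p): M ≅ I[1,1], I[1,4], I[3,3]^2, I[3,4].
μ_θ-semistable layers: μ^(1)=3; μ^(2)=-1/2; μ^(3)=-1; μ^(4)=-3/2

((0, 0, 2, 0); (0, 0, 2, 2); (1, 0, 0, 0); (1, 1, 0, 0))


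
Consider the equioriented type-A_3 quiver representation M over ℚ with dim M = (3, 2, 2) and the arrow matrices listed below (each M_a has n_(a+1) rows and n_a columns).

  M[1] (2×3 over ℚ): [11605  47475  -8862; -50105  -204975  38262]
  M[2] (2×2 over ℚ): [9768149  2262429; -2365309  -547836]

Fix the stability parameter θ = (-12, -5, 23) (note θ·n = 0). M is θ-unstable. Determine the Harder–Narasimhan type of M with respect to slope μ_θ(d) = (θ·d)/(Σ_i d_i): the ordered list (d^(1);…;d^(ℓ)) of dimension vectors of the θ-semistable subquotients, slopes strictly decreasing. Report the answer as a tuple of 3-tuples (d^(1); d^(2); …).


Barcode: M ≅ I[1,1]^2, I[1,3], I[2,3]. HN layers by μ_θ (3 steps, strictly decreasing):
  μ^(1)=23; μ^(2)=-5; μ^(3)=-12

((0, 0, 2); (0, 2, 0); (3, 0, 0))


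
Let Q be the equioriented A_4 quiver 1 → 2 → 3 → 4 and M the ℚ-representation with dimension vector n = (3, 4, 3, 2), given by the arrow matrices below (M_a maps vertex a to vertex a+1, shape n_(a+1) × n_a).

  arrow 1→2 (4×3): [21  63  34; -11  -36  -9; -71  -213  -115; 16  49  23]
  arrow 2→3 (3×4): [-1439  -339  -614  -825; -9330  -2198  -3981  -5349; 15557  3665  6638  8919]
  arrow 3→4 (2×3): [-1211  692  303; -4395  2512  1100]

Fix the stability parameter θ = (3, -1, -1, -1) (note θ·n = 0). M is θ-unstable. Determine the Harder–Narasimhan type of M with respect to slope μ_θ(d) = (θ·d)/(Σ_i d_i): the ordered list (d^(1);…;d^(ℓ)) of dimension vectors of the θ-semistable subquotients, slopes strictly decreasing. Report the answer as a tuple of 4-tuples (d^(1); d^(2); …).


Barcode: M ≅ I[1,2]^2, I[1,3], I[2,4], I[3,4]. HN layers by μ_θ (3 steps, strictly decreasing):
  μ^(1)=1; μ^(2)=1/3; μ^(3)=-1

((2, 2, 0, 0); (1, 1, 1, 0); (0, 1, 2, 2))


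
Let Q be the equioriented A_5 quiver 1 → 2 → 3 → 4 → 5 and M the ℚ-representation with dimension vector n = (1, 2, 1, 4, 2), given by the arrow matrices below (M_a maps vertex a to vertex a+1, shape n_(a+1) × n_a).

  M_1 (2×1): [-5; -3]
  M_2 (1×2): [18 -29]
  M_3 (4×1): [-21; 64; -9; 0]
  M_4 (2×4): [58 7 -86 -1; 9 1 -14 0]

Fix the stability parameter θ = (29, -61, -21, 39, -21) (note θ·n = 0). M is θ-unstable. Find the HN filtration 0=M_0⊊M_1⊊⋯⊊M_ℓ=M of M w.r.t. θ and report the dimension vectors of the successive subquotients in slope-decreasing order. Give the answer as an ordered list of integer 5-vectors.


Interval decomposition of M: I[1,5], I[2,2], I[4,4]^2, I[4,5].
HN type (ℓ=4): μ^(1)=39; μ^(2)=9; μ^(3)=-53/3; μ^(4)=-61

((0, 0, 0, 2, 0); (0, 0, 0, 2, 2); (1, 1, 1, 0, 0); (0, 1, 0, 0, 0))


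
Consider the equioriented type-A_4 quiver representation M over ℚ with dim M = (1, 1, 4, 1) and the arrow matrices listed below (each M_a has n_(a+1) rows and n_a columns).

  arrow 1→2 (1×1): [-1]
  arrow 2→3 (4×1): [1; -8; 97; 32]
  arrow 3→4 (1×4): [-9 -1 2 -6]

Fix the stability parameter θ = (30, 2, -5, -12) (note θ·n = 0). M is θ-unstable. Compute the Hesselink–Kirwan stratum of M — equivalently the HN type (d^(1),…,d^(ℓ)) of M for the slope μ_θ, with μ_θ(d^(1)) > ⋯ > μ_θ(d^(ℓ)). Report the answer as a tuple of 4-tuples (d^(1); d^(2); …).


Barcode: M ≅ I[1,4], I[3,3]^3. HN layers by μ_θ (2 steps, strictly decreasing):
  μ^(1)=15/4; μ^(2)=-5

((1, 1, 1, 1); (0, 0, 3, 0))


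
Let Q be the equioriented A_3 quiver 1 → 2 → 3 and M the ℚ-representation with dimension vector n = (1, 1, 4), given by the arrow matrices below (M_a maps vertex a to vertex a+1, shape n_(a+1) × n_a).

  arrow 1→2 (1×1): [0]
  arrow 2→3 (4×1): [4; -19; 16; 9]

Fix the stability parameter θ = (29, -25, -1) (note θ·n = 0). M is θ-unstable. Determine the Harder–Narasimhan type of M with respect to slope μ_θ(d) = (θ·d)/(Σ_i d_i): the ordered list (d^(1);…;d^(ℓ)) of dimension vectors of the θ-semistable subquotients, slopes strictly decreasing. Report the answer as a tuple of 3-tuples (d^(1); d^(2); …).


Interval decomposition of M: I[1,1], I[2,3], I[3,3]^3.
HN type (ℓ=3): μ^(1)=29; μ^(2)=-1; μ^(3)=-25

((1, 0, 0); (0, 0, 4); (0, 1, 0))


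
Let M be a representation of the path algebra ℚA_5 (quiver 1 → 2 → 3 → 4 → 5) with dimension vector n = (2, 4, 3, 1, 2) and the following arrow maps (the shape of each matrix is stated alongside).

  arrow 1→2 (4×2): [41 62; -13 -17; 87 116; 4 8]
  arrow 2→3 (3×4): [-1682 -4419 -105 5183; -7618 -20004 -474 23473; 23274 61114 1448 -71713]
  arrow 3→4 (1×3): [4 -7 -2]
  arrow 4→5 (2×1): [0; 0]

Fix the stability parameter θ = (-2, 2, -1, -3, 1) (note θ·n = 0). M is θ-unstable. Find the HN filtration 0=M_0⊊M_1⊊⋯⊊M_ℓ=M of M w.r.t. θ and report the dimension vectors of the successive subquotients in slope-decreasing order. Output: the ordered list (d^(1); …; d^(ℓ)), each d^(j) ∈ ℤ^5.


Barcode: M ≅ I[1,2], I[1,3], I[2,2], I[2,4], I[3,3], I[5,5]^2. HN layers by μ_θ (6 steps, strictly decreasing):
  μ^(1)=2; μ^(2)=1; μ^(3)=1/2; μ^(4)=-2/3; μ^(5)=-1; μ^(6)=-2

((0, 2, 0, 0, 0); (0, 0, 0, 0, 2); (0, 1, 1, 0, 0); (0, 1, 1, 1, 0); (0, 0, 1, 0, 0); (2, 0, 0, 0, 0))
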